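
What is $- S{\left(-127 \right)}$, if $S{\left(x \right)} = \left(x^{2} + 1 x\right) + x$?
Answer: $-15875$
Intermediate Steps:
$S{\left(x \right)} = x^{2} + 2 x$ ($S{\left(x \right)} = \left(x^{2} + x\right) + x = \left(x + x^{2}\right) + x = x^{2} + 2 x$)
$- S{\left(-127 \right)} = - \left(-127\right) \left(2 - 127\right) = - \left(-127\right) \left(-125\right) = \left(-1\right) 15875 = -15875$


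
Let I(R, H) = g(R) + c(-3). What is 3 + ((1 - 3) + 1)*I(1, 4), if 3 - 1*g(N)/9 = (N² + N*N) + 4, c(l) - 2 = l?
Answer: 31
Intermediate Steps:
c(l) = 2 + l
g(N) = -9 - 18*N² (g(N) = 27 - 9*((N² + N*N) + 4) = 27 - 9*((N² + N²) + 4) = 27 - 9*(2*N² + 4) = 27 - 9*(4 + 2*N²) = 27 + (-36 - 18*N²) = -9 - 18*N²)
I(R, H) = -10 - 18*R² (I(R, H) = (-9 - 18*R²) + (2 - 3) = (-9 - 18*R²) - 1 = -10 - 18*R²)
3 + ((1 - 3) + 1)*I(1, 4) = 3 + ((1 - 3) + 1)*(-10 - 18*1²) = 3 + (-2 + 1)*(-10 - 18*1) = 3 - (-10 - 18) = 3 - 1*(-28) = 3 + 28 = 31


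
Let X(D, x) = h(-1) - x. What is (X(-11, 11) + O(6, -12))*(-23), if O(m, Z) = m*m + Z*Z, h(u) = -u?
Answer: -3910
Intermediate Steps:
X(D, x) = 1 - x (X(D, x) = -1*(-1) - x = 1 - x)
O(m, Z) = Z² + m² (O(m, Z) = m² + Z² = Z² + m²)
(X(-11, 11) + O(6, -12))*(-23) = ((1 - 1*11) + ((-12)² + 6²))*(-23) = ((1 - 11) + (144 + 36))*(-23) = (-10 + 180)*(-23) = 170*(-23) = -3910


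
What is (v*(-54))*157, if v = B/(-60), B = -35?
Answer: -9891/2 ≈ -4945.5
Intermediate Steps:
v = 7/12 (v = -35/(-60) = -35*(-1/60) = 7/12 ≈ 0.58333)
(v*(-54))*157 = ((7/12)*(-54))*157 = -63/2*157 = -9891/2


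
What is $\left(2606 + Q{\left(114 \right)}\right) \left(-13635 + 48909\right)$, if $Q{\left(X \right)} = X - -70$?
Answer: $98414460$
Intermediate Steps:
$Q{\left(X \right)} = 70 + X$ ($Q{\left(X \right)} = X + 70 = 70 + X$)
$\left(2606 + Q{\left(114 \right)}\right) \left(-13635 + 48909\right) = \left(2606 + \left(70 + 114\right)\right) \left(-13635 + 48909\right) = \left(2606 + 184\right) 35274 = 2790 \cdot 35274 = 98414460$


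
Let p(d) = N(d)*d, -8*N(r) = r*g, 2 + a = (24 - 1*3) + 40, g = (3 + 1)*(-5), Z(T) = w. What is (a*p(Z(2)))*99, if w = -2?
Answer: 58410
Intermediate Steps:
Z(T) = -2
g = -20 (g = 4*(-5) = -20)
a = 59 (a = -2 + ((24 - 1*3) + 40) = -2 + ((24 - 3) + 40) = -2 + (21 + 40) = -2 + 61 = 59)
N(r) = 5*r/2 (N(r) = -r*(-20)/8 = -(-5)*r/2 = 5*r/2)
p(d) = 5*d**2/2 (p(d) = (5*d/2)*d = 5*d**2/2)
(a*p(Z(2)))*99 = (59*((5/2)*(-2)**2))*99 = (59*((5/2)*4))*99 = (59*10)*99 = 590*99 = 58410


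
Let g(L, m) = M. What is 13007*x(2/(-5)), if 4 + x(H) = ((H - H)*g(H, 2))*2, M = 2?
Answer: -52028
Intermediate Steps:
g(L, m) = 2
x(H) = -4 (x(H) = -4 + ((H - H)*2)*2 = -4 + (0*2)*2 = -4 + 0*2 = -4 + 0 = -4)
13007*x(2/(-5)) = 13007*(-4) = -52028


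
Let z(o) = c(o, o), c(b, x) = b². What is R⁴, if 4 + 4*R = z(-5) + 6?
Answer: 531441/256 ≈ 2075.9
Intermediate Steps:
z(o) = o²
R = 27/4 (R = -1 + ((-5)² + 6)/4 = -1 + (25 + 6)/4 = -1 + (¼)*31 = -1 + 31/4 = 27/4 ≈ 6.7500)
R⁴ = (27/4)⁴ = 531441/256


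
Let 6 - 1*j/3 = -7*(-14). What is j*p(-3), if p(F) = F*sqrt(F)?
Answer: 828*I*sqrt(3) ≈ 1434.1*I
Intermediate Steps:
p(F) = F**(3/2)
j = -276 (j = 18 - (-21)*(-14) = 18 - 3*98 = 18 - 294 = -276)
j*p(-3) = -(-828)*I*sqrt(3) = 828*I*sqrt(3)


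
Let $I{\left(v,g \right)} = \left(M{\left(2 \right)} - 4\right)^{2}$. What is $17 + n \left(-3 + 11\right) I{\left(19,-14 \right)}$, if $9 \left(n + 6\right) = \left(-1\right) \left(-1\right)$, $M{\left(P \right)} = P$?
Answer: $- \frac{1543}{9} \approx -171.44$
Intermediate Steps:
$n = - \frac{53}{9}$ ($n = -6 + \frac{\left(-1\right) \left(-1\right)}{9} = -6 + \frac{1}{9} \cdot 1 = -6 + \frac{1}{9} = - \frac{53}{9} \approx -5.8889$)
$I{\left(v,g \right)} = 4$ ($I{\left(v,g \right)} = \left(2 - 4\right)^{2} = \left(-2\right)^{2} = 4$)
$17 + n \left(-3 + 11\right) I{\left(19,-14 \right)} = 17 + - \frac{53 \left(-3 + 11\right)}{9} \cdot 4 = 17 + \left(- \frac{53}{9}\right) 8 \cdot 4 = 17 - \frac{1696}{9} = - \frac{1543}{9}$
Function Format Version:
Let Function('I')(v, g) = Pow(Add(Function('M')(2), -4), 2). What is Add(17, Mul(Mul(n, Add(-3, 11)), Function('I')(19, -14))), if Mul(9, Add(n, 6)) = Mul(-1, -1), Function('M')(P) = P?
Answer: Rational(-1543, 9) ≈ -171.44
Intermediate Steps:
n = Rational(-53, 9) (n = Add(-6, Mul(Rational(1, 9), Mul(-1, -1))) = Add(-6, Mul(Rational(1, 9), 1)) = Add(-6, Rational(1, 9)) = Rational(-53, 9) ≈ -5.8889)
Function('I')(v, g) = 4 (Function('I')(v, g) = Pow(Add(2, -4), 2) = Pow(-2, 2) = 4)
Add(17, Mul(Mul(n, Add(-3, 11)), Function('I')(19, -14))) = Add(17, Mul(Mul(Rational(-53, 9), Add(-3, 11)), 4)) = Add(17, Mul(Mul(Rational(-53, 9), 8), 4)) = Add(17, Mul(Rational(-424, 9), 4)) = Add(17, Rational(-1696, 9)) = Rational(-1543, 9)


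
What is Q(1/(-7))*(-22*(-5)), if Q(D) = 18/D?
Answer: -13860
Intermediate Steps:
Q(1/(-7))*(-22*(-5)) = (18/(1/(-7)))*(-22*(-5)) = (18/(-⅐))*110 = (18*(-7))*110 = -126*110 = -13860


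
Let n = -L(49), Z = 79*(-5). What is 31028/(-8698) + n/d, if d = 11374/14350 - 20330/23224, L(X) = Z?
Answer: -143231970196034/29992578419 ≈ -4775.6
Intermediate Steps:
Z = -395
L(X) = -395
n = 395 (n = -1*(-395) = 395)
d = -6896431/83316100 (d = 11374*(1/14350) - 20330*1/23224 = 5687/7175 - 10165/11612 = -6896431/83316100 ≈ -0.082774)
31028/(-8698) + n/d = 31028/(-8698) + 395/(-6896431/83316100) = 31028*(-1/8698) + 395*(-83316100/6896431) = -15514/4349 - 32909859500/6896431 = -143231970196034/29992578419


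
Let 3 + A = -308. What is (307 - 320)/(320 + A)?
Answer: -13/9 ≈ -1.4444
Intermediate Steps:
A = -311 (A = -3 - 308 = -311)
(307 - 320)/(320 + A) = (307 - 320)/(320 - 311) = -13/9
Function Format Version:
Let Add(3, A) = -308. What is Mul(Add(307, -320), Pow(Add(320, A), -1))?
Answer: Rational(-13, 9) ≈ -1.4444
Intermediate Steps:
A = -311 (A = Add(-3, -308) = -311)
Mul(Add(307, -320), Pow(Add(320, A), -1)) = Mul(Add(307, -320), Pow(Add(320, -311), -1)) = Mul(-13, Pow(9, -1)) = Mul(-13, Rational(1, 9)) = Rational(-13, 9)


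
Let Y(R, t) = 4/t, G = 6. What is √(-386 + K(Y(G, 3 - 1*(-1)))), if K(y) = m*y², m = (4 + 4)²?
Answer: I*√322 ≈ 17.944*I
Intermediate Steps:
m = 64 (m = 8² = 64)
K(y) = 64*y²
√(-386 + K(Y(G, 3 - 1*(-1)))) = √(-386 + 64*(4/(3 - 1*(-1)))²) = √(-386 + 64*(4/(3 + 1))²) = √(-386 + 64*(4/4)²) = √(-386 + 64*(4*(¼))²) = √(-386 + 64*1²) = √(-386 + 64*1) = √(-386 + 64) = √(-322) = I*√322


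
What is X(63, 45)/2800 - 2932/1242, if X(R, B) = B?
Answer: -815371/347760 ≈ -2.3446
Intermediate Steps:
X(63, 45)/2800 - 2932/1242 = 45/2800 - 2932/1242 = 45*(1/2800) - 2932*1/1242 = 9/560 - 1466/621 = -815371/347760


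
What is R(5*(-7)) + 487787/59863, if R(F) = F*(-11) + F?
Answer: 21439837/59863 ≈ 358.15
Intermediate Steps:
R(F) = -10*F (R(F) = -11*F + F = -10*F)
R(5*(-7)) + 487787/59863 = -50*(-7) + 487787/59863 = -10*(-35) + 487787*(1/59863) = 350 + 487787/59863 = 21439837/59863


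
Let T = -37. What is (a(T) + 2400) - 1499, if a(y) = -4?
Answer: 897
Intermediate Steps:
(a(T) + 2400) - 1499 = (-4 + 2400) - 1499 = 2396 - 1499 = 897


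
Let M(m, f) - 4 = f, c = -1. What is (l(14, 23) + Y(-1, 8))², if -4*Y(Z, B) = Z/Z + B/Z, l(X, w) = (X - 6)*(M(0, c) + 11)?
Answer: 207025/16 ≈ 12939.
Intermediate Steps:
M(m, f) = 4 + f
l(X, w) = -84 + 14*X (l(X, w) = (X - 6)*((4 - 1) + 11) = (-6 + X)*(3 + 11) = (-6 + X)*14 = -84 + 14*X)
Y(Z, B) = -¼ - B/(4*Z) (Y(Z, B) = -(Z/Z + B/Z)/4 = -(1 + B/Z)/4 = -¼ - B/(4*Z))
(l(14, 23) + Y(-1, 8))² = ((-84 + 14*14) + (¼)*(-1*8 - 1*(-1))/(-1))² = ((-84 + 196) + (¼)*(-1)*(-8 + 1))² = (112 + (¼)*(-1)*(-7))² = (112 + 7/4)² = (455/4)² = 207025/16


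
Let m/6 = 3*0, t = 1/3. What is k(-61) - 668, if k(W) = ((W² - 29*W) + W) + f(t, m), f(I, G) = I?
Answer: 14284/3 ≈ 4761.3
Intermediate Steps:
t = ⅓ ≈ 0.33333
m = 0 (m = 6*(3*0) = 6*0 = 0)
k(W) = ⅓ + W² - 28*W (k(W) = ((W² - 29*W) + W) + ⅓ = (W² - 28*W) + ⅓ = ⅓ + W² - 28*W)
k(-61) - 668 = (⅓ + (-61)² - 28*(-61)) - 668 = (⅓ + 3721 + 1708) - 668 = 16288/3 - 668 = 14284/3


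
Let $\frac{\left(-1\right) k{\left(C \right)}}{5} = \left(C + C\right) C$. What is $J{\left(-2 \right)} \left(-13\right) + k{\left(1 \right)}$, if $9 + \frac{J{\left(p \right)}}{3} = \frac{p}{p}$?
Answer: $302$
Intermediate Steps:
$J{\left(p \right)} = -24$ ($J{\left(p \right)} = -27 + 3 \frac{p}{p} = -27 + 3 \cdot 1 = -27 + 3 = -24$)
$k{\left(C \right)} = - 10 C^{2}$ ($k{\left(C \right)} = - 5 \left(C + C\right) C = - 5 \cdot 2 C C = - 5 \cdot 2 C^{2} = - 10 C^{2}$)
$J{\left(-2 \right)} \left(-13\right) + k{\left(1 \right)} = \left(-24\right) \left(-13\right) - 10 \cdot 1^{2} = 312 - 10 = 302$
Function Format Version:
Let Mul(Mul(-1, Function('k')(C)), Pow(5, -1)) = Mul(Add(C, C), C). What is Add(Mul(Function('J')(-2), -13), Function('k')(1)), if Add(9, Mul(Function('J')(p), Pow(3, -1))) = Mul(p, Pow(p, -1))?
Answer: 302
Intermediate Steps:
Function('J')(p) = -24 (Function('J')(p) = Add(-27, Mul(3, Mul(p, Pow(p, -1)))) = Add(-27, Mul(3, 1)) = Add(-27, 3) = -24)
Function('k')(C) = Mul(-10, Pow(C, 2)) (Function('k')(C) = Mul(-5, Mul(Add(C, C), C)) = Mul(-5, Mul(Mul(2, C), C)) = Mul(-5, Mul(2, Pow(C, 2))) = Mul(-10, Pow(C, 2)))
Add(Mul(Function('J')(-2), -13), Function('k')(1)) = Add(Mul(-24, -13), Mul(-10, Pow(1, 2))) = Add(312, Mul(-10, 1)) = Add(312, -10) = 302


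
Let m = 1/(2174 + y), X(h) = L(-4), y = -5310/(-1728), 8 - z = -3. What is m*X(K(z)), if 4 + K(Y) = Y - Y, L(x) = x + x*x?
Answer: 1152/208999 ≈ 0.0055120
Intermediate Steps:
L(x) = x + x**2
z = 11 (z = 8 - 1*(-3) = 8 + 3 = 11)
K(Y) = -4 (K(Y) = -4 + (Y - Y) = -4 + 0 = -4)
y = 295/96 (y = -5310*(-1/1728) = 295/96 ≈ 3.0729)
X(h) = 12 (X(h) = -4*(1 - 4) = -4*(-3) = 12)
m = 96/208999 (m = 1/(2174 + 295/96) = 1/(208999/96) = 96/208999 ≈ 0.00045933)
m*X(K(z)) = (96/208999)*12 = 1152/208999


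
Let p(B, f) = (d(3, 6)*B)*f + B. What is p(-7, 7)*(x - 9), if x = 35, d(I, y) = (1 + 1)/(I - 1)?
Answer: -1456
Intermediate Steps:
d(I, y) = 2/(-1 + I)
p(B, f) = B + B*f (p(B, f) = ((2/(-1 + 3))*B)*f + B = ((2/2)*B)*f + B = ((2*(1/2))*B)*f + B = (1*B)*f + B = B*f + B = B + B*f)
p(-7, 7)*(x - 9) = (-7*(1 + 7))*(35 - 9) = -7*8*26 = -56*26 = -1456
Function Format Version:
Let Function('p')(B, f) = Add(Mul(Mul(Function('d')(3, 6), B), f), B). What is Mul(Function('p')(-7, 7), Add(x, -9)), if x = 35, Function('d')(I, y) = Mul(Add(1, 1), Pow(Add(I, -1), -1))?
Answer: -1456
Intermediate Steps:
Function('d')(I, y) = Mul(2, Pow(Add(-1, I), -1))
Function('p')(B, f) = Add(B, Mul(B, f)) (Function('p')(B, f) = Add(Mul(Mul(Mul(2, Pow(Add(-1, 3), -1)), B), f), B) = Add(Mul(Mul(Mul(2, Pow(2, -1)), B), f), B) = Add(Mul(Mul(Mul(2, Rational(1, 2)), B), f), B) = Add(Mul(Mul(1, B), f), B) = Add(Mul(B, f), B) = Add(B, Mul(B, f)))
Mul(Function('p')(-7, 7), Add(x, -9)) = Mul(Mul(-7, Add(1, 7)), Add(35, -9)) = Mul(Mul(-7, 8), 26) = Mul(-56, 26) = -1456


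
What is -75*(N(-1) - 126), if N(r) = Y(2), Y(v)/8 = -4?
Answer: 11850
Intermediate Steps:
Y(v) = -32 (Y(v) = 8*(-4) = -32)
N(r) = -32
-75*(N(-1) - 126) = -75*(-32 - 126) = -75*(-158) = 11850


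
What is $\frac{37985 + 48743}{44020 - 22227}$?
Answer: $\frac{2344}{589} \approx 3.9796$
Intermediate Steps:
$\frac{37985 + 48743}{44020 - 22227} = \frac{86728}{21793} = 86728 \cdot \frac{1}{21793} = \frac{2344}{589}$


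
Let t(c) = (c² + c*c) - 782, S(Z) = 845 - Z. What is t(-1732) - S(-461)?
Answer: 5997560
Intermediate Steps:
t(c) = -782 + 2*c² (t(c) = (c² + c²) - 782 = 2*c² - 782 = -782 + 2*c²)
t(-1732) - S(-461) = (-782 + 2*(-1732)²) - (845 - 1*(-461)) = (-782 + 2*2999824) - (845 + 461) = (-782 + 5999648) - 1*1306 = 5998866 - 1306 = 5997560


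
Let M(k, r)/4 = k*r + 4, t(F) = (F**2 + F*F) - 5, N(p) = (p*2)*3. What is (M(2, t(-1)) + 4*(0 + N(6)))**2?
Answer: 18496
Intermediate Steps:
N(p) = 6*p (N(p) = (2*p)*3 = 6*p)
t(F) = -5 + 2*F**2 (t(F) = (F**2 + F**2) - 5 = 2*F**2 - 5 = -5 + 2*F**2)
M(k, r) = 16 + 4*k*r (M(k, r) = 4*(k*r + 4) = 4*(4 + k*r) = 16 + 4*k*r)
(M(2, t(-1)) + 4*(0 + N(6)))**2 = ((16 + 4*2*(-5 + 2*(-1)**2)) + 4*(0 + 6*6))**2 = ((16 + 4*2*(-5 + 2*1)) + 4*(0 + 36))**2 = ((16 + 4*2*(-5 + 2)) + 4*36)**2 = ((16 + 4*2*(-3)) + 144)**2 = ((16 - 24) + 144)**2 = (-8 + 144)**2 = 136**2 = 18496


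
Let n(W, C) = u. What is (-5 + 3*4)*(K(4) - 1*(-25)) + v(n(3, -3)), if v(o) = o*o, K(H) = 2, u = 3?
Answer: 198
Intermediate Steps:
n(W, C) = 3
v(o) = o²
(-5 + 3*4)*(K(4) - 1*(-25)) + v(n(3, -3)) = (-5 + 3*4)*(2 - 1*(-25)) + 3² = (-5 + 12)*(2 + 25) + 9 = 7*27 + 9 = 189 + 9 = 198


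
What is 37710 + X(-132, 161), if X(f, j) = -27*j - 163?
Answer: 33200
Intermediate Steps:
X(f, j) = -163 - 27*j
37710 + X(-132, 161) = 37710 + (-163 - 27*161) = 37710 + (-163 - 4347) = 37710 - 4510 = 33200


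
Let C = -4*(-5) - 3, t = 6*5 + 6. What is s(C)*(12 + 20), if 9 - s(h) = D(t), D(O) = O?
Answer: -864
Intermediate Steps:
t = 36 (t = 30 + 6 = 36)
C = 17 (C = 20 - 3 = 17)
s(h) = -27 (s(h) = 9 - 1*36 = 9 - 36 = -27)
s(C)*(12 + 20) = -27*(12 + 20) = -27*32 = -864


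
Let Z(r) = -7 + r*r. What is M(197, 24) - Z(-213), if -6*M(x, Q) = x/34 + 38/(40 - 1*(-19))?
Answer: -181996649/4012 ≈ -45363.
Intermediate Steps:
M(x, Q) = -19/177 - x/204 (M(x, Q) = -(x/34 + 38/(40 - 1*(-19)))/6 = -(x*(1/34) + 38/(40 + 19))/6 = -(x/34 + 38/59)/6 = -(38/59 + x/34)/6 = -19/177 - x/204)
Z(r) = -7 + r²
M(197, 24) - Z(-213) = (-19/177 - 1/204*197) - (-7 + (-213)²) = (-19/177 - 197/204) - (-7 + 45369) = -4305/4012 - 1*45362 = -4305/4012 - 45362 = -181996649/4012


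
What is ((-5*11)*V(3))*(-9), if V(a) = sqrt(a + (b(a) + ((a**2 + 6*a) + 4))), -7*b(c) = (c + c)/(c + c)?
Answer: 495*sqrt(1659)/7 ≈ 2880.3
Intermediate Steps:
b(c) = -1/7 (b(c) = -(c + c)/(7*(c + c)) = -2*c/(7*(2*c)) = -2*c*1/(2*c)/7 = -1/7*1 = -1/7)
V(a) = sqrt(27/7 + a**2 + 7*a) (V(a) = sqrt(a + (-1/7 + ((a**2 + 6*a) + 4))) = sqrt(a + (-1/7 + (4 + a**2 + 6*a))) = sqrt(a + (27/7 + a**2 + 6*a)) = sqrt(27/7 + a**2 + 7*a))
((-5*11)*V(3))*(-9) = ((-5*11)*(sqrt(189 + 49*3**2 + 343*3)/7))*(-9) = -55*sqrt(189 + 49*9 + 1029)/7*(-9) = -55*sqrt(189 + 441 + 1029)/7*(-9) = -55*sqrt(1659)/7*(-9) = 495*sqrt(1659)/7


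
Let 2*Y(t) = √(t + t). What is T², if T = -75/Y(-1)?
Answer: -11250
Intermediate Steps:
Y(t) = √2*√t/2 (Y(t) = √(t + t)/2 = √(2*t)/2 = (√2*√t)/2 = √2*√t/2)
T = 75*I*√2 (T = -75*(-I*√2) = -(-75)*I*√2 = 75*I*√2 ≈ 106.07*I)
T² = (75*I*√2)² = -11250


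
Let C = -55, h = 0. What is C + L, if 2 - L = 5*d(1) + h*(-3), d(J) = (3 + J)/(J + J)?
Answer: -63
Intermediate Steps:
d(J) = (3 + J)/(2*J) (d(J) = (3 + J)/((2*J)) = (3 + J)*(1/(2*J)) = (3 + J)/(2*J))
L = -8 (L = 2 - (5*((½)*(3 + 1)/1) + 0*(-3)) = 2 - (5*((½)*1*4) + 0) = 2 - (5*2 + 0) = 2 - (10 + 0) = 2 - 1*10 = 2 - 10 = -8)
C + L = -55 - 8 = -63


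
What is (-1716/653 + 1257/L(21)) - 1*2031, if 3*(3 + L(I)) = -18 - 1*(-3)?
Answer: -11444493/5224 ≈ -2190.8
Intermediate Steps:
L(I) = -8 (L(I) = -3 + (-18 - 1*(-3))/3 = -3 + (-18 + 3)/3 = -3 + (⅓)*(-15) = -3 - 5 = -8)
(-1716/653 + 1257/L(21)) - 1*2031 = (-1716/653 + 1257/(-8)) - 1*2031 = (-1716*1/653 + 1257*(-⅛)) - 2031 = (-1716/653 - 1257/8) - 2031 = -834549/5224 - 2031 = -11444493/5224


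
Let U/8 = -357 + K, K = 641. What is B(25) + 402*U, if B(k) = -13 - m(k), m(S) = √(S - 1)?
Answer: 913331 - 2*√6 ≈ 9.1333e+5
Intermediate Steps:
m(S) = √(-1 + S)
U = 2272 (U = 8*(-357 + 641) = 8*284 = 2272)
B(k) = -13 - √(-1 + k)
B(25) + 402*U = (-13 - √(-1 + 25)) + 402*2272 = (-13 - √24) + 913344 = (-13 - 2*√6) + 913344 = 913331 - 2*√6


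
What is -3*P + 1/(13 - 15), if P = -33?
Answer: 197/2 ≈ 98.500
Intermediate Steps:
-3*P + 1/(13 - 15) = -3*(-33) + 1/(13 - 15) = 99 + 1/(-2) = 99 - 1/2 = 197/2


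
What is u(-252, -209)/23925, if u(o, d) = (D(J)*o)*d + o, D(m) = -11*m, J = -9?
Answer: 347592/1595 ≈ 217.93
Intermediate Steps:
u(o, d) = o + 99*d*o (u(o, d) = ((-11*(-9))*o)*d + o = (99*o)*d + o = 99*d*o + o = o + 99*d*o)
u(-252, -209)/23925 = -252*(1 + 99*(-209))/23925 = -252*(1 - 20691)*(1/23925) = -252*(-20690)*(1/23925) = 5213880*(1/23925) = 347592/1595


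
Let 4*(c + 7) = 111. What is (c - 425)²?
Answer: 2614689/16 ≈ 1.6342e+5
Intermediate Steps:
c = 83/4 (c = -7 + (¼)*111 = -7 + 111/4 = 83/4 ≈ 20.750)
(c - 425)² = (83/4 - 425)² = (-1617/4)² = 2614689/16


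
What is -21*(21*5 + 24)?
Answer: -2709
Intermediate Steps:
-21*(21*5 + 24) = -21*(105 + 24) = -21*129 = -2709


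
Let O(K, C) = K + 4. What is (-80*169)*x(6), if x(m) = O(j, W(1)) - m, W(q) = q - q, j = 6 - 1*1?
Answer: -40560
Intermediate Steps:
j = 5 (j = 6 - 1 = 5)
W(q) = 0
O(K, C) = 4 + K
x(m) = 9 - m (x(m) = (4 + 5) - m = 9 - m)
(-80*169)*x(6) = (-80*169)*(9 - 1*6) = -13520*(9 - 6) = -13520*3 = -40560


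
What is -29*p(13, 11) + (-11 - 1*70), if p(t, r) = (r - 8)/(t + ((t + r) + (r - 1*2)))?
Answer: -3813/46 ≈ -82.891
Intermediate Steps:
p(t, r) = (-8 + r)/(-2 + 2*r + 2*t) (p(t, r) = (-8 + r)/(t + ((r + t) + (r - 2))) = (-8 + r)/(t + ((r + t) + (-2 + r))) = (-8 + r)/(t + (-2 + t + 2*r)) = (-8 + r)/(-2 + 2*r + 2*t))
-29*p(13, 11) + (-11 - 1*70) = -29*(-4 + (½)*11)/(-1 + 11 + 13) + (-11 - 1*70) = -29*(-4 + 11/2)/23 + (-11 - 70) = -29*3/(23*2) - 81 = -29*3/46 - 81 = -87/46 - 81 = -3813/46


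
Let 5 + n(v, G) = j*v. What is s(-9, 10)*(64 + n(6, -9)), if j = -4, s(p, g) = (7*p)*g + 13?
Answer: -21595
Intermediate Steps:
s(p, g) = 13 + 7*g*p (s(p, g) = 7*g*p + 13 = 13 + 7*g*p)
n(v, G) = -5 - 4*v
s(-9, 10)*(64 + n(6, -9)) = (13 + 7*10*(-9))*(64 + (-5 - 4*6)) = (13 - 630)*(64 + (-5 - 24)) = -617*(64 - 29) = -617*35 = -21595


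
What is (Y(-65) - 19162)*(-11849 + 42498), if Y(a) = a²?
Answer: -457804113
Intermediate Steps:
(Y(-65) - 19162)*(-11849 + 42498) = ((-65)² - 19162)*(-11849 + 42498) = (4225 - 19162)*30649 = -14937*30649 = -457804113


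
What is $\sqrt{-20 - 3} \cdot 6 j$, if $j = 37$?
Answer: $222 i \sqrt{23} \approx 1064.7 i$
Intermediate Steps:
$\sqrt{-20 - 3} \cdot 6 j = \sqrt{-20 - 3} \cdot 6 \cdot 37 = \sqrt{-23} \cdot 6 \cdot 37 = i \sqrt{23} \cdot 6 \cdot 37 = 6 i \sqrt{23} \cdot 37 = 222 i \sqrt{23}$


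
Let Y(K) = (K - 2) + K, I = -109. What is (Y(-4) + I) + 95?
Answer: -24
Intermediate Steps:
Y(K) = -2 + 2*K (Y(K) = (-2 + K) + K = -2 + 2*K)
(Y(-4) + I) + 95 = ((-2 + 2*(-4)) - 109) + 95 = ((-2 - 8) - 109) + 95 = (-10 - 109) + 95 = -119 + 95 = -24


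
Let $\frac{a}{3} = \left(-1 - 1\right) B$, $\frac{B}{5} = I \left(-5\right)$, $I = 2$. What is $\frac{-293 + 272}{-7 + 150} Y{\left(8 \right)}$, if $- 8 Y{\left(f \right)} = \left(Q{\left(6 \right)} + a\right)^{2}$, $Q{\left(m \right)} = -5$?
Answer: $\frac{1827525}{1144} \approx 1597.5$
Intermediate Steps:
$B = -50$ ($B = 5 \cdot 2 \left(-5\right) = 5 \left(-10\right) = -50$)
$a = 300$ ($a = 3 \left(-1 - 1\right) \left(-50\right) = 3 \left(\left(-2\right) \left(-50\right)\right) = 3 \cdot 100 = 300$)
$Y{\left(f \right)} = - \frac{87025}{8}$ ($Y{\left(f \right)} = - \frac{\left(-5 + 300\right)^{2}}{8} = - \frac{295^{2}}{8} = \left(- \frac{1}{8}\right) 87025 = - \frac{87025}{8}$)
$\frac{-293 + 272}{-7 + 150} Y{\left(8 \right)} = \frac{-293 + 272}{-7 + 150} \left(- \frac{87025}{8}\right) = - \frac{21}{143} \left(- \frac{87025}{8}\right) = \left(-21\right) \frac{1}{143} \left(- \frac{87025}{8}\right) = \left(- \frac{21}{143}\right) \left(- \frac{87025}{8}\right) = \frac{1827525}{1144}$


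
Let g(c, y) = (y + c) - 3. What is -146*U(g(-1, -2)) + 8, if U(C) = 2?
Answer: -284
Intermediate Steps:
g(c, y) = -3 + c + y (g(c, y) = (c + y) - 3 = -3 + c + y)
-146*U(g(-1, -2)) + 8 = -146*2 + 8 = -292 + 8 = -284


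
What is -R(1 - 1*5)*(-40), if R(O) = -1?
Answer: -40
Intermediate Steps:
-R(1 - 1*5)*(-40) = -1*(-1)*(-40) = 1*(-40) = -40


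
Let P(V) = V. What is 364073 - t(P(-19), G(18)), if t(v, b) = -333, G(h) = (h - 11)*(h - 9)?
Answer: 364406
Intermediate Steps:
G(h) = (-11 + h)*(-9 + h)
364073 - t(P(-19), G(18)) = 364073 - 1*(-333) = 364073 + 333 = 364406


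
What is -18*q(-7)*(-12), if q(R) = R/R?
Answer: 216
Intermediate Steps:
q(R) = 1
-18*q(-7)*(-12) = -18*1*(-12) = -18*(-12) = 216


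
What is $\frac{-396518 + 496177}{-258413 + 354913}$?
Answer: $\frac{99659}{96500} \approx 1.0327$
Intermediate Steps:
$\frac{-396518 + 496177}{-258413 + 354913} = \frac{99659}{96500}$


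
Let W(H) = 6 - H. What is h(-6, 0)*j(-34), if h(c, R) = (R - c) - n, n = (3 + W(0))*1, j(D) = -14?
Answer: 42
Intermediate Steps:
n = 9 (n = (3 + (6 - 1*0))*1 = (3 + (6 + 0))*1 = (3 + 6)*1 = 9*1 = 9)
h(c, R) = -9 + R - c (h(c, R) = (R - c) - 1*9 = (R - c) - 9 = -9 + R - c)
h(-6, 0)*j(-34) = (-9 + 0 - 1*(-6))*(-14) = (-9 + 0 + 6)*(-14) = -3*(-14) = 42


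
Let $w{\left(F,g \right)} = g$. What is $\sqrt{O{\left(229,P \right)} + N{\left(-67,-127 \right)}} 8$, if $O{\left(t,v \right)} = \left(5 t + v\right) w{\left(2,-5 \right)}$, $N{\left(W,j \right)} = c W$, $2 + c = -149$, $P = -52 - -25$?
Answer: $24 \sqrt{503} \approx 538.26$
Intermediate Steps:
$P = -27$ ($P = -52 + 25 = -27$)
$c = -151$ ($c = -2 - 149 = -151$)
$N{\left(W,j \right)} = - 151 W$
$O{\left(t,v \right)} = - 25 t - 5 v$ ($O{\left(t,v \right)} = \left(5 t + v\right) \left(-5\right) = \left(v + 5 t\right) \left(-5\right) = - 25 t - 5 v$)
$\sqrt{O{\left(229,P \right)} + N{\left(-67,-127 \right)}} 8 = \sqrt{\left(\left(-25\right) 229 - -135\right) - -10117} \cdot 8 = \sqrt{\left(-5725 + 135\right) + 10117} \cdot 8 = \sqrt{-5590 + 10117} \cdot 8 = \sqrt{4527} \cdot 8 = 3 \sqrt{503} \cdot 8 = 24 \sqrt{503}$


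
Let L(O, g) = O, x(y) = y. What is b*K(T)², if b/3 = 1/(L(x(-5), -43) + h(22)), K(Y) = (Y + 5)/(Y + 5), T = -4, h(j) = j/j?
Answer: -¾ ≈ -0.75000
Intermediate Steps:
h(j) = 1
K(Y) = 1 (K(Y) = (5 + Y)/(5 + Y) = 1)
b = -¾ (b = 3/(-5 + 1) = 3/(-4) = 3*(-¼) = -¾ ≈ -0.75000)
b*K(T)² = -¾*1² = -¾*1 = -¾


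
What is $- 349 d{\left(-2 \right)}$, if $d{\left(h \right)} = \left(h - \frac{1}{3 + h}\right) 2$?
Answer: $2094$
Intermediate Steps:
$d{\left(h \right)} = - \frac{2}{3 + h} + 2 h$
$- 349 d{\left(-2 \right)} = - 349 \frac{2 \left(-1 + \left(-2\right)^{2} + 3 \left(-2\right)\right)}{3 - 2} = - 349 \frac{2 \left(-1 + 4 - 6\right)}{1} = - 349 \cdot 2 \cdot 1 \left(-3\right) = \left(-349\right) \left(-6\right) = 2094$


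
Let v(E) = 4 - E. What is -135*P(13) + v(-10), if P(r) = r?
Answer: -1741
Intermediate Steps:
-135*P(13) + v(-10) = -135*13 + (4 - 1*(-10)) = -1755 + (4 + 10) = -1755 + 14 = -1741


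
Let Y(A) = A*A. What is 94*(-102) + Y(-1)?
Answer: -9587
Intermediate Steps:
Y(A) = A²
94*(-102) + Y(-1) = 94*(-102) + (-1)² = -9588 + 1 = -9587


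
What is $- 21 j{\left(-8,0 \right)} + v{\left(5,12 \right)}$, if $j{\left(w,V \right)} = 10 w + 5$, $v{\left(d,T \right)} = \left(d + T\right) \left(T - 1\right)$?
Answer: $1762$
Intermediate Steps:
$v{\left(d,T \right)} = \left(-1 + T\right) \left(T + d\right)$ ($v{\left(d,T \right)} = \left(T + d\right) \left(-1 + T\right) = \left(-1 + T\right) \left(T + d\right)$)
$j{\left(w,V \right)} = 5 + 10 w$
$- 21 j{\left(-8,0 \right)} + v{\left(5,12 \right)} = - 21 \left(5 + 10 \left(-8\right)\right) + \left(12^{2} - 12 - 5 + 12 \cdot 5\right) = - 21 \left(5 - 80\right) + \left(144 - 12 - 5 + 60\right) = \left(-21\right) \left(-75\right) + 187 = 1575 + 187 = 1762$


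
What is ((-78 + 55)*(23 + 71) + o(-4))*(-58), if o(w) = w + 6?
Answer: 125280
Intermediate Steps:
o(w) = 6 + w
((-78 + 55)*(23 + 71) + o(-4))*(-58) = ((-78 + 55)*(23 + 71) + (6 - 4))*(-58) = (-23*94 + 2)*(-58) = (-2162 + 2)*(-58) = -2160*(-58) = 125280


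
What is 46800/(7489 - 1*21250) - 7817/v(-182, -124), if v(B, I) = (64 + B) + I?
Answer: 972163/33638 ≈ 28.901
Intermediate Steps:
v(B, I) = 64 + B + I
46800/(7489 - 1*21250) - 7817/v(-182, -124) = 46800/(7489 - 1*21250) - 7817/(64 - 182 - 124) = 46800/(7489 - 21250) - 7817/(-242) = 46800/(-13761) - 7817*(-1/242) = 46800*(-1/13761) + 7817/242 = -5200/1529 + 7817/242 = 972163/33638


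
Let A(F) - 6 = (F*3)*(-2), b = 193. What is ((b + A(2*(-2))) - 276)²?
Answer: 2809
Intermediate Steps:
A(F) = 6 - 6*F (A(F) = 6 + (F*3)*(-2) = 6 + (3*F)*(-2) = 6 - 6*F)
((b + A(2*(-2))) - 276)² = ((193 + (6 - 12*(-2))) - 276)² = ((193 + (6 - 6*(-4))) - 276)² = ((193 + (6 + 24)) - 276)² = ((193 + 30) - 276)² = (223 - 276)² = (-53)² = 2809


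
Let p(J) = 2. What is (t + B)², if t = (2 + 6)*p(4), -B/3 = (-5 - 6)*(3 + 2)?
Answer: 32761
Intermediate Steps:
B = 165 (B = -3*(-5 - 6)*(3 + 2) = -(-33)*5 = -3*(-55) = 165)
t = 16 (t = (2 + 6)*2 = 8*2 = 16)
(t + B)² = (16 + 165)² = 181² = 32761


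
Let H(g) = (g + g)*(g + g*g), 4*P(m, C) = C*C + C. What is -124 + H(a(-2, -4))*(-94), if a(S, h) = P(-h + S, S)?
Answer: -389/2 ≈ -194.50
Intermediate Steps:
P(m, C) = C/4 + C²/4 (P(m, C) = (C*C + C)/4 = (C² + C)/4 = (C + C²)/4 = C/4 + C²/4)
a(S, h) = S*(1 + S)/4
H(g) = 2*g*(g + g²) (H(g) = (2*g)*(g + g²) = 2*g*(g + g²))
-124 + H(a(-2, -4))*(-94) = -124 + (2*((¼)*(-2)*(1 - 2))²*(1 + (¼)*(-2)*(1 - 2)))*(-94) = -124 + (2*((¼)*(-2)*(-1))²*(1 + (¼)*(-2)*(-1)))*(-94) = -124 + (2*(½)²*(1 + ½))*(-94) = -124 + (2*(¼)*(3/2))*(-94) = -124 + (¾)*(-94) = -124 - 141/2 = -389/2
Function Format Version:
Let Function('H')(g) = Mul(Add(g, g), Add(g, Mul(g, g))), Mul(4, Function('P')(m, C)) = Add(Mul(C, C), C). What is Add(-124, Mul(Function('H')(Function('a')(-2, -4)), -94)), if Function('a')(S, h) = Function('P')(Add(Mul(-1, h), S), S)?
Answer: Rational(-389, 2) ≈ -194.50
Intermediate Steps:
Function('P')(m, C) = Add(Mul(Rational(1, 4), C), Mul(Rational(1, 4), Pow(C, 2))) (Function('P')(m, C) = Mul(Rational(1, 4), Add(Mul(C, C), C)) = Mul(Rational(1, 4), Add(Pow(C, 2), C)) = Mul(Rational(1, 4), Add(C, Pow(C, 2))) = Add(Mul(Rational(1, 4), C), Mul(Rational(1, 4), Pow(C, 2))))
Function('a')(S, h) = Mul(Rational(1, 4), S, Add(1, S))
Function('H')(g) = Mul(2, g, Add(g, Pow(g, 2))) (Function('H')(g) = Mul(Mul(2, g), Add(g, Pow(g, 2))) = Mul(2, g, Add(g, Pow(g, 2))))
Add(-124, Mul(Function('H')(Function('a')(-2, -4)), -94)) = Add(-124, Mul(Mul(2, Pow(Mul(Rational(1, 4), -2, Add(1, -2)), 2), Add(1, Mul(Rational(1, 4), -2, Add(1, -2)))), -94)) = Add(-124, Mul(Mul(2, Pow(Mul(Rational(1, 4), -2, -1), 2), Add(1, Mul(Rational(1, 4), -2, -1))), -94)) = Add(-124, Mul(Mul(2, Pow(Rational(1, 2), 2), Add(1, Rational(1, 2))), -94)) = Add(-124, Mul(Mul(2, Rational(1, 4), Rational(3, 2)), -94)) = Add(-124, Mul(Rational(3, 4), -94)) = Add(-124, Rational(-141, 2)) = Rational(-389, 2)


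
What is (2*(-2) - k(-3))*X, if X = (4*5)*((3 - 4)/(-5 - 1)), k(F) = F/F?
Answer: -50/3 ≈ -16.667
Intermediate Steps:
k(F) = 1
X = 10/3 (X = 20*(-1/(-6)) = 20*(-1*(-1/6)) = 20*(1/6) = 10/3 ≈ 3.3333)
(2*(-2) - k(-3))*X = (2*(-2) - 1*1)*(10/3) = (-4 - 1)*(10/3) = -5*10/3 = -50/3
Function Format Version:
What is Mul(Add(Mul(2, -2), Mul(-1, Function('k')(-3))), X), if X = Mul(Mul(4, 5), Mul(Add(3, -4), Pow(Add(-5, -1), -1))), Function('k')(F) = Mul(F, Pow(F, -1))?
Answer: Rational(-50, 3) ≈ -16.667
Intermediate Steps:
Function('k')(F) = 1
X = Rational(10, 3) (X = Mul(20, Mul(-1, Pow(-6, -1))) = Mul(20, Mul(-1, Rational(-1, 6))) = Mul(20, Rational(1, 6)) = Rational(10, 3) ≈ 3.3333)
Mul(Add(Mul(2, -2), Mul(-1, Function('k')(-3))), X) = Mul(Add(Mul(2, -2), Mul(-1, 1)), Rational(10, 3)) = Mul(Add(-4, -1), Rational(10, 3)) = Mul(-5, Rational(10, 3)) = Rational(-50, 3)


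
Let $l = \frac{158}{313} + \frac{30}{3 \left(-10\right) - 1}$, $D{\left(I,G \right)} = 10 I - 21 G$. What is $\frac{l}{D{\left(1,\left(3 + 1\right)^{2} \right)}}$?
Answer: $\frac{2246}{1581589} \approx 0.0014201$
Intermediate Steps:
$D{\left(I,G \right)} = - 21 G + 10 I$
$l = - \frac{4492}{9703}$ ($l = 158 \cdot \frac{1}{313} + \frac{30}{-30 - 1} = \frac{158}{313} + \frac{30}{-31} = \frac{158}{313} + 30 \left(- \frac{1}{31}\right) = \frac{158}{313} - \frac{30}{31} = - \frac{4492}{9703} \approx -0.46295$)
$\frac{l}{D{\left(1,\left(3 + 1\right)^{2} \right)}} = - \frac{4492}{9703 \left(- 21 \left(3 + 1\right)^{2} + 10 \cdot 1\right)} = - \frac{4492}{9703 \left(- 21 \cdot 4^{2} + 10\right)} = - \frac{4492}{9703 \left(\left(-21\right) 16 + 10\right)} = - \frac{4492}{9703 \left(-336 + 10\right)} = - \frac{4492}{9703 \left(-326\right)} = \left(- \frac{4492}{9703}\right) \left(- \frac{1}{326}\right) = \frac{2246}{1581589}$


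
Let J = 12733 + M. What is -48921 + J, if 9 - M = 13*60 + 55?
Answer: -37014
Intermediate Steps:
M = -826 (M = 9 - (13*60 + 55) = 9 - (780 + 55) = 9 - 1*835 = 9 - 835 = -826)
J = 11907 (J = 12733 - 826 = 11907)
-48921 + J = -48921 + 11907 = -37014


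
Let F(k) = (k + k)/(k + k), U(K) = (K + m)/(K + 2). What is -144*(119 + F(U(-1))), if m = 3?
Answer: -17280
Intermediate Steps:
U(K) = (3 + K)/(2 + K) (U(K) = (K + 3)/(K + 2) = (3 + K)/(2 + K))
F(k) = 1 (F(k) = (2*k)/((2*k)) = (2*k)*(1/(2*k)) = 1)
-144*(119 + F(U(-1))) = -144*(119 + 1) = -144*120 = -17280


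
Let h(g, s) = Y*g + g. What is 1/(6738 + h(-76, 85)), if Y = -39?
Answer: 1/9626 ≈ 0.00010389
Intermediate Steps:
h(g, s) = -38*g (h(g, s) = -39*g + g = -38*g)
1/(6738 + h(-76, 85)) = 1/(6738 - 38*(-76)) = 1/(6738 + 2888) = 1/9626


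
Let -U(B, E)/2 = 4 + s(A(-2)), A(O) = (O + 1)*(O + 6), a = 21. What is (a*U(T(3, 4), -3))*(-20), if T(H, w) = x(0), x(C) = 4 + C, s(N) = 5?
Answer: 7560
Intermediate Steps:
A(O) = (1 + O)*(6 + O)
T(H, w) = 4 (T(H, w) = 4 + 0 = 4)
U(B, E) = -18 (U(B, E) = -2*(4 + 5) = -2*9 = -18)
(a*U(T(3, 4), -3))*(-20) = (21*(-18))*(-20) = -378*(-20) = 7560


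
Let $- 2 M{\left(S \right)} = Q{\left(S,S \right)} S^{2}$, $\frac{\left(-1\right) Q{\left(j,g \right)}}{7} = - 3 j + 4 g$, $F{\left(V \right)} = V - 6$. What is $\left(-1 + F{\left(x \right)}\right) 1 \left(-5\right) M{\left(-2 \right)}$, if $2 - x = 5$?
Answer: $-1400$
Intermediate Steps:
$x = -3$ ($x = 2 - 5 = -3$)
$F{\left(V \right)} = -6 + V$ ($F{\left(V \right)} = V - 6 = -6 + V$)
$Q{\left(j,g \right)} = - 28 g + 21 j$ ($Q{\left(j,g \right)} = - 7 \left(- 3 j + 4 g\right) = - 28 g + 21 j$)
$M{\left(S \right)} = \frac{7 S^{3}}{2}$ ($M{\left(S \right)} = - \frac{\left(- 28 S + 21 S\right) S^{2}}{2} = - \frac{- 7 S S^{2}}{2} = - \frac{\left(-7\right) S^{3}}{2} = \frac{7 S^{3}}{2}$)
$\left(-1 + F{\left(x \right)}\right) 1 \left(-5\right) M{\left(-2 \right)} = \left(-1 - 9\right) 1 \left(-5\right) \frac{7 \left(-2\right)^{3}}{2} = \left(-1 - 9\right) \left(- 5 \cdot \frac{7}{2} \left(-8\right)\right) = - 10 \left(\left(-5\right) \left(-28\right)\right) = \left(-10\right) 140 = -1400$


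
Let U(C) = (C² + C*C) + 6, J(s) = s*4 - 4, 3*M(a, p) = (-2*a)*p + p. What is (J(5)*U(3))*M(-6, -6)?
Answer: -9984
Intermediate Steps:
M(a, p) = p/3 - 2*a*p/3 (M(a, p) = ((-2*a)*p + p)/3 = (-2*a*p + p)/3 = (p - 2*a*p)/3 = p/3 - 2*a*p/3)
J(s) = -4 + 4*s (J(s) = 4*s - 4 = -4 + 4*s)
U(C) = 6 + 2*C² (U(C) = (C² + C²) + 6 = 2*C² + 6 = 6 + 2*C²)
(J(5)*U(3))*M(-6, -6) = ((-4 + 4*5)*(6 + 2*3²))*((⅓)*(-6)*(1 - 2*(-6))) = ((-4 + 20)*(6 + 2*9))*((⅓)*(-6)*(1 + 12)) = (16*(6 + 18))*((⅓)*(-6)*13) = (16*24)*(-26) = 384*(-26) = -9984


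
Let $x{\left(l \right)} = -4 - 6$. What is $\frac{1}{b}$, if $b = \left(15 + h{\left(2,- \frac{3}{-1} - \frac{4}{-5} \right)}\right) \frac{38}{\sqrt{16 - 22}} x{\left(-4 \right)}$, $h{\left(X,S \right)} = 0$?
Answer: $- \frac{i \sqrt{6}}{5700} \approx - 0.00042974 i$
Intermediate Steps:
$x{\left(l \right)} = -10$ ($x{\left(l \right)} = -4 - 6 = -10$)
$b = 950 i \sqrt{6}$ ($b = \left(15 + 0\right) \frac{38}{\sqrt{16 - 22}} \left(-10\right) = 15 \frac{38}{\sqrt{-6}} \left(-10\right) = 15 \frac{38}{i \sqrt{6}} \left(-10\right) = 15 \cdot 38 \left(- \frac{i \sqrt{6}}{6}\right) \left(-10\right) = 15 \left(- \frac{19 i \sqrt{6}}{3}\right) \left(-10\right) = - 95 i \sqrt{6} \left(-10\right) = 950 i \sqrt{6} \approx 2327.0 i$)
$\frac{1}{b} = \frac{1}{950 i \sqrt{6}} = - \frac{i \sqrt{6}}{5700}$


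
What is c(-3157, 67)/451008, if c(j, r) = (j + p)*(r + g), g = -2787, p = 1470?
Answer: 143395/14094 ≈ 10.174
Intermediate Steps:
c(j, r) = (-2787 + r)*(1470 + j) (c(j, r) = (j + 1470)*(r - 2787) = (1470 + j)*(-2787 + r) = (-2787 + r)*(1470 + j))
c(-3157, 67)/451008 = (-4096890 - 2787*(-3157) + 1470*67 - 3157*67)/451008 = (-4096890 + 8798559 + 98490 - 211519)*(1/451008) = 4588640*(1/451008) = 143395/14094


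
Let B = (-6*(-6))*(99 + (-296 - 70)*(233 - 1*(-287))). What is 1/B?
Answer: -1/6847956 ≈ -1.4603e-7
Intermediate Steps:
B = -6847956 (B = 36*(99 - 366*(233 + 287)) = 36*(99 - 366*520) = 36*(99 - 190320) = 36*(-190221) = -6847956)
1/B = 1/(-6847956) = -1/6847956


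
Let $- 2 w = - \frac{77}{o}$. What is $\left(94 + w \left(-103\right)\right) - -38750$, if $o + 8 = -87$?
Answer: $\frac{7388291}{190} \approx 38886.0$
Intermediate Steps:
$o = -95$ ($o = -8 - 87 = -95$)
$w = - \frac{77}{190}$ ($w = - \frac{\left(-77\right) \frac{1}{-95}}{2} = - \frac{\left(-77\right) \left(- \frac{1}{95}\right)}{2} = \left(- \frac{1}{2}\right) \frac{77}{95} = - \frac{77}{190} \approx -0.40526$)
$\left(94 + w \left(-103\right)\right) - -38750 = \left(94 - - \frac{7931}{190}\right) - -38750 = \left(94 + \frac{7931}{190}\right) + 38750 = \frac{25791}{190} + 38750 = \frac{7388291}{190}$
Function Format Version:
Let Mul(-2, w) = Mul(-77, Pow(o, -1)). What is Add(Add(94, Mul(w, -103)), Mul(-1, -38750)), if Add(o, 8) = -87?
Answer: Rational(7388291, 190) ≈ 38886.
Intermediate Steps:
o = -95 (o = Add(-8, -87) = -95)
w = Rational(-77, 190) (w = Mul(Rational(-1, 2), Mul(-77, Pow(-95, -1))) = Mul(Rational(-1, 2), Mul(-77, Rational(-1, 95))) = Mul(Rational(-1, 2), Rational(77, 95)) = Rational(-77, 190) ≈ -0.40526)
Add(Add(94, Mul(w, -103)), Mul(-1, -38750)) = Add(Add(94, Mul(Rational(-77, 190), -103)), Mul(-1, -38750)) = Add(Add(94, Rational(7931, 190)), 38750) = Add(Rational(25791, 190), 38750) = Rational(7388291, 190)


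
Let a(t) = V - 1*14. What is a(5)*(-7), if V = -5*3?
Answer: 203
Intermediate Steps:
V = -15
a(t) = -29 (a(t) = -15 - 1*14 = -15 - 14 = -29)
a(5)*(-7) = -29*(-7) = 203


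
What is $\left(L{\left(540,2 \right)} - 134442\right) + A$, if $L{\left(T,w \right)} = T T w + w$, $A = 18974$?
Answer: $467734$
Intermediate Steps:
$L{\left(T,w \right)} = w + w T^{2}$ ($L{\left(T,w \right)} = T^{2} w + w = w T^{2} + w = w + w T^{2}$)
$\left(L{\left(540,2 \right)} - 134442\right) + A = \left(2 \left(1 + 540^{2}\right) - 134442\right) + 18974 = \left(2 \left(1 + 291600\right) - 134442\right) + 18974 = \left(2 \cdot 291601 - 134442\right) + 18974 = \left(583202 - 134442\right) + 18974 = 448760 + 18974 = 467734$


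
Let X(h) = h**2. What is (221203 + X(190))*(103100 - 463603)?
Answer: -92758503409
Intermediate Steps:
(221203 + X(190))*(103100 - 463603) = (221203 + 190**2)*(103100 - 463603) = (221203 + 36100)*(-360503) = 257303*(-360503) = -92758503409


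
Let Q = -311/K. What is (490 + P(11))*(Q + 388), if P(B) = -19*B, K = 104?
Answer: 11251521/104 ≈ 1.0819e+5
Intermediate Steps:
Q = -311/104 ≈ -2.9904
(490 + P(11))*(Q + 388) = (490 - 19*11)*(-311/104 + 388) = (490 - 209)*(40041/104) = 281*(40041/104) = 11251521/104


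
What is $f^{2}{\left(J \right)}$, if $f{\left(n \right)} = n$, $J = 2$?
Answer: $4$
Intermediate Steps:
$f^{2}{\left(J \right)} = 2^{2} = 4$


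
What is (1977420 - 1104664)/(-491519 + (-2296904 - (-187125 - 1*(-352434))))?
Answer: -218189/738433 ≈ -0.29548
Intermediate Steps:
(1977420 - 1104664)/(-491519 + (-2296904 - (-187125 - 1*(-352434)))) = 872756/(-491519 + (-2296904 - (-187125 + 352434))) = 872756/(-491519 + (-2296904 - 1*165309)) = 872756/(-491519 + (-2296904 - 165309)) = 872756/(-491519 - 2462213) = 872756/(-2953732) = 872756*(-1/2953732) = -218189/738433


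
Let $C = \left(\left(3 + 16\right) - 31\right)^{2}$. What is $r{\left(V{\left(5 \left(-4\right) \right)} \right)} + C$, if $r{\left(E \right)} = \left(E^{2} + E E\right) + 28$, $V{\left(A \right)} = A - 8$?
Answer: $1740$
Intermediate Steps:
$V{\left(A \right)} = -8 + A$
$C = 144$ ($C = \left(19 - 31\right)^{2} = \left(-12\right)^{2} = 144$)
$r{\left(E \right)} = 28 + 2 E^{2}$ ($r{\left(E \right)} = \left(E^{2} + E^{2}\right) + 28 = 2 E^{2} + 28 = 28 + 2 E^{2}$)
$r{\left(V{\left(5 \left(-4\right) \right)} \right)} + C = \left(28 + 2 \left(-8 + 5 \left(-4\right)\right)^{2}\right) + 144 = \left(28 + 2 \left(-8 - 20\right)^{2}\right) + 144 = \left(28 + 2 \left(-28\right)^{2}\right) + 144 = \left(28 + 2 \cdot 784\right) + 144 = \left(28 + 1568\right) + 144 = 1596 + 144 = 1740$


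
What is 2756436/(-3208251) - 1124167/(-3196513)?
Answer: -1734791201917/3418405342921 ≈ -0.50749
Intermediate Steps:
2756436/(-3208251) - 1124167/(-3196513) = 2756436*(-1/3208251) - 1124167*(-1/3196513) = -918812/1069417 + 1124167/3196513 = -1734791201917/3418405342921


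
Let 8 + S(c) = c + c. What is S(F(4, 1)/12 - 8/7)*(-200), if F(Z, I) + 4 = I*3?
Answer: 43900/21 ≈ 2090.5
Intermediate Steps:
F(Z, I) = -4 + 3*I (F(Z, I) = -4 + I*3 = -4 + 3*I)
S(c) = -8 + 2*c (S(c) = -8 + (c + c) = -8 + 2*c)
S(F(4, 1)/12 - 8/7)*(-200) = (-8 + 2*((-4 + 3*1)/12 - 8/7))*(-200) = (-8 + 2*((-4 + 3)*(1/12) - 8*⅐))*(-200) = (-8 + 2*(-1*1/12 - 8/7))*(-200) = (-8 + 2*(-1/12 - 8/7))*(-200) = (-8 + 2*(-103/84))*(-200) = (-8 - 103/42)*(-200) = -439/42*(-200) = 43900/21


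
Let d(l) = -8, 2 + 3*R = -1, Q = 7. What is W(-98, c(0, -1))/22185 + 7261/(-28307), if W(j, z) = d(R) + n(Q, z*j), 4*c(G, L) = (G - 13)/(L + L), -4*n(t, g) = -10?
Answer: -322481947/1255981590 ≈ -0.25676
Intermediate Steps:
n(t, g) = 5/2 (n(t, g) = -¼*(-10) = 5/2)
c(G, L) = (-13 + G)/(8*L) (c(G, L) = ((G - 13)/(L + L))/4 = ((-13 + G)/((2*L)))/4 = ((-13 + G)*(1/(2*L)))/4 = ((-13 + G)/(2*L))/4 = (-13 + G)/(8*L))
R = -1 (R = -⅔ + (⅓)*(-1) = -⅔ - ⅓ = -1)
W(j, z) = -11/2 (W(j, z) = -8 + 5/2 = -11/2)
W(-98, c(0, -1))/22185 + 7261/(-28307) = -11/2/22185 + 7261/(-28307) = -11/2*1/22185 + 7261*(-1/28307) = -11/44370 - 7261/28307 = -322481947/1255981590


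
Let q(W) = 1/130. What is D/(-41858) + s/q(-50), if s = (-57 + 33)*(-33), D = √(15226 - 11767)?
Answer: 102960 - √3459/41858 ≈ 1.0296e+5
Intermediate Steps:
D = √3459 ≈ 58.813
s = 792 (s = -24*(-33) = 792)
q(W) = 1/130
D/(-41858) + s/q(-50) = √3459/(-41858) + 792/(1/130) = √3459*(-1/41858) + 792*130 = -√3459/41858 + 102960 = 102960 - √3459/41858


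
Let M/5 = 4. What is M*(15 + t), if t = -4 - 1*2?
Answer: 180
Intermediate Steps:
t = -6 (t = -4 - 2 = -6)
M = 20 (M = 5*4 = 20)
M*(15 + t) = 20*(15 - 6) = 20*9 = 180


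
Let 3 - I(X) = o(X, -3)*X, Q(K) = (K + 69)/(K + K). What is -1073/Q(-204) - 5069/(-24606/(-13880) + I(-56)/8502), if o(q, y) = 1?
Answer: -14391457997324/2362715235 ≈ -6091.1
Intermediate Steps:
Q(K) = (69 + K)/(2*K) (Q(K) = (69 + K)/((2*K)) = (69 + K)*(1/(2*K)) = (69 + K)/(2*K))
I(X) = 3 - X
-1073/Q(-204) - 5069/(-24606/(-13880) + I(-56)/8502) = -1073*(-408/(69 - 204)) - 5069/(-24606/(-13880) + (3 - 1*(-56))/8502) = -1073/((½)*(-1/204)*(-135)) - 5069/(-24606*(-1/13880) + (3 + 56)*(1/8502)) = -1073/45/136 - 5069/(12303/6940 + 59*(1/8502)) = -1073*136/45 - 5069/(12303/6940 + 59/8502) = -145928/45 - 5069/52504783/29501940 = -145928/45 - 5069*29501940/52504783 = -145928/45 - 149545333860/52504783 = -14391457997324/2362715235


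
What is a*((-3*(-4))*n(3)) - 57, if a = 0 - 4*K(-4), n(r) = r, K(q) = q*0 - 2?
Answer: 231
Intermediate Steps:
K(q) = -2 (K(q) = 0 - 2 = -2)
a = 8 (a = 0 - 4*(-2) = 0 + 8 = 8)
a*((-3*(-4))*n(3)) - 57 = 8*(-3*(-4)*3) - 57 = 8*(12*3) - 57 = 8*36 - 57 = 288 - 57 = 231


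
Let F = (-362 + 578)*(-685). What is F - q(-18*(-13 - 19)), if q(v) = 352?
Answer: -148312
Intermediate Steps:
F = -147960 (F = 216*(-685) = -147960)
F - q(-18*(-13 - 19)) = -147960 - 1*352 = -147960 - 352 = -148312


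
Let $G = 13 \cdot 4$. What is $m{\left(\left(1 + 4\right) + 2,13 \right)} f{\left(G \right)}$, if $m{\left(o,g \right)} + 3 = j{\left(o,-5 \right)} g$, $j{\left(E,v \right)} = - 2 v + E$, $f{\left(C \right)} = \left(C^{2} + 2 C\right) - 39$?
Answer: $603642$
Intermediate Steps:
$G = 52$
$f{\left(C \right)} = -39 + C^{2} + 2 C$
$j{\left(E,v \right)} = E - 2 v$
$m{\left(o,g \right)} = -3 + g \left(10 + o\right)$ ($m{\left(o,g \right)} = -3 + \left(o - -10\right) g = -3 + \left(o + 10\right) g = -3 + \left(10 + o\right) g = -3 + g \left(10 + o\right)$)
$m{\left(\left(1 + 4\right) + 2,13 \right)} f{\left(G \right)} = \left(-3 + 13 \left(10 + \left(\left(1 + 4\right) + 2\right)\right)\right) \left(-39 + 52^{2} + 2 \cdot 52\right) = \left(-3 + 13 \left(10 + \left(5 + 2\right)\right)\right) \left(-39 + 2704 + 104\right) = \left(-3 + 13 \left(10 + 7\right)\right) 2769 = \left(-3 + 13 \cdot 17\right) 2769 = \left(-3 + 221\right) 2769 = 218 \cdot 2769 = 603642$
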